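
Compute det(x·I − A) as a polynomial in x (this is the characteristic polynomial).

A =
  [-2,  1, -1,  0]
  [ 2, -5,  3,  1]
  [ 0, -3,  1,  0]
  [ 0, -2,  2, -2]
x^4 + 8*x^3 + 24*x^2 + 32*x + 16

Expanding det(x·I − A) (e.g. by cofactor expansion or by noting that A is similar to its Jordan form J, which has the same characteristic polynomial as A) gives
  χ_A(x) = x^4 + 8*x^3 + 24*x^2 + 32*x + 16
which factors as (x + 2)^4. The eigenvalues (with algebraic multiplicities) are λ = -2 with multiplicity 4.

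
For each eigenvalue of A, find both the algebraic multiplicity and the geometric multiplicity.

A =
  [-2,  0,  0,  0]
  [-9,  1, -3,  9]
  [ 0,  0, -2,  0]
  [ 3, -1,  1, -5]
λ = -2: alg = 4, geom = 3

Step 1 — factor the characteristic polynomial to read off the algebraic multiplicities:
  χ_A(x) = (x + 2)^4

Step 2 — compute geometric multiplicities via the rank-nullity identity g(λ) = n − rank(A − λI):
  rank(A − (-2)·I) = 1, so dim ker(A − (-2)·I) = n − 1 = 3

Summary:
  λ = -2: algebraic multiplicity = 4, geometric multiplicity = 3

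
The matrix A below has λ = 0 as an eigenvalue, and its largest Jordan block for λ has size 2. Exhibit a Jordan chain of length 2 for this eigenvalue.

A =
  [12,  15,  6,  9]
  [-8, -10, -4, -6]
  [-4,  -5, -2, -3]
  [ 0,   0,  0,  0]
A Jordan chain for λ = 0 of length 2:
v_1 = (12, -8, -4, 0)ᵀ
v_2 = (1, 0, 0, 0)ᵀ

Let N = A − (0)·I. We want v_2 with N^2 v_2 = 0 but N^1 v_2 ≠ 0; then v_{j-1} := N · v_j for j = 2, …, 2.

Pick v_2 = (1, 0, 0, 0)ᵀ.
Then v_1 = N · v_2 = (12, -8, -4, 0)ᵀ.

Sanity check: (A − (0)·I) v_1 = (0, 0, 0, 0)ᵀ = 0. ✓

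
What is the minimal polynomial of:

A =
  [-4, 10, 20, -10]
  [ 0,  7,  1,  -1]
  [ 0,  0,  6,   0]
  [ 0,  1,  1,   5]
x^3 - 8*x^2 - 12*x + 144

The characteristic polynomial is χ_A(x) = (x - 6)^3*(x + 4), so the eigenvalues are known. The minimal polynomial is
  m_A(x) = Π_λ (x − λ)^{k_λ}
where k_λ is the size of the *largest* Jordan block for λ (equivalently, the smallest k with (A − λI)^k v = 0 for every generalised eigenvector v of λ).

  λ = -4: largest Jordan block has size 1, contributing (x + 4)
  λ = 6: largest Jordan block has size 2, contributing (x − 6)^2

So m_A(x) = (x - 6)^2*(x + 4) = x^3 - 8*x^2 - 12*x + 144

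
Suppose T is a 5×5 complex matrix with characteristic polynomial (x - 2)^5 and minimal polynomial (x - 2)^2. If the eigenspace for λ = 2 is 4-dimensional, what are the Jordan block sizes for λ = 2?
Block sizes for λ = 2: [2, 1, 1, 1]

Step 1 — from the characteristic polynomial, algebraic multiplicity of λ = 2 is 5. From dim ker(T − (2)·I) = 4, there are exactly 4 Jordan blocks for λ = 2.
Step 2 — from the minimal polynomial, the factor (x − 2)^2 tells us the largest block for λ = 2 has size 2.
Step 3 — with total size 5, 4 blocks, and largest block 2, the block sizes (in nonincreasing order) are [2, 1, 1, 1].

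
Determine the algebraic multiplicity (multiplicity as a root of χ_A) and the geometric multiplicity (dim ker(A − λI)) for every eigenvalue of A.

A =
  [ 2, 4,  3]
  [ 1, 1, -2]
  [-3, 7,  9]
λ = 4: alg = 3, geom = 1

Step 1 — factor the characteristic polynomial to read off the algebraic multiplicities:
  χ_A(x) = (x - 4)^3

Step 2 — compute geometric multiplicities via the rank-nullity identity g(λ) = n − rank(A − λI):
  rank(A − (4)·I) = 2, so dim ker(A − (4)·I) = n − 2 = 1

Summary:
  λ = 4: algebraic multiplicity = 3, geometric multiplicity = 1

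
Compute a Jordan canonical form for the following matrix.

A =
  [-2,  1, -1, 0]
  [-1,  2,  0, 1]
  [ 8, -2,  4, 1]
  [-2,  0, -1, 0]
J_2(1) ⊕ J_2(1)

The characteristic polynomial is
  det(x·I − A) = x^4 - 4*x^3 + 6*x^2 - 4*x + 1 = (x - 1)^4

Eigenvalues and multiplicities (the geometric multiplicity of λ is n − rank(A − λI), which equals the number of Jordan blocks for λ):
  λ = 1: algebraic multiplicity = 4, geometric multiplicity = 2

Determining the block sizes for each eigenvalue:
  λ = 1: with am = 4 and gm = 2, the partition is not yet determined (e.g. several partitions of 4 into 2 parts exist). Let N = A − (1)·I. Computing rank(N^1) = 2, rank(N^2) = 0; the number of blocks of size ≥ j is rank(N^{j−1}) − rank(N^j), giving [2, 2]. So we have 2 block(s) of size 2 → block sizes [2, 2]

Assembling the blocks gives a Jordan form
J =
  [1, 1, 0, 0]
  [0, 1, 0, 0]
  [0, 0, 1, 1]
  [0, 0, 0, 1]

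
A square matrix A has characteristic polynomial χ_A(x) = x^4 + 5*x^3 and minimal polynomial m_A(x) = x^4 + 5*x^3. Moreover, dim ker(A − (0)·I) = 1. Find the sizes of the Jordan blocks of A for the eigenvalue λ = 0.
Block sizes for λ = 0: [3]

Step 1 — from the characteristic polynomial, algebraic multiplicity of λ = 0 is 3. From dim ker(A − (0)·I) = 1, there are exactly 1 Jordan blocks for λ = 0.
Step 2 — from the minimal polynomial, the factor (x − 0)^3 tells us the largest block for λ = 0 has size 3.
Step 3 — with total size 3, 1 blocks, and largest block 3, the block sizes (in nonincreasing order) are [3].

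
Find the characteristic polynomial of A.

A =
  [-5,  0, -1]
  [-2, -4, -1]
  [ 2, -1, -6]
x^3 + 15*x^2 + 75*x + 125

Expanding det(x·I − A) (e.g. by cofactor expansion or by noting that A is similar to its Jordan form J, which has the same characteristic polynomial as A) gives
  χ_A(x) = x^3 + 15*x^2 + 75*x + 125
which factors as (x + 5)^3. The eigenvalues (with algebraic multiplicities) are λ = -5 with multiplicity 3.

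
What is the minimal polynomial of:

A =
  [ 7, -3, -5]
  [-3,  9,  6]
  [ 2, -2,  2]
x^3 - 18*x^2 + 108*x - 216

The characteristic polynomial is χ_A(x) = (x - 6)^3, so the eigenvalues are known. The minimal polynomial is
  m_A(x) = Π_λ (x − λ)^{k_λ}
where k_λ is the size of the *largest* Jordan block for λ (equivalently, the smallest k with (A − λI)^k v = 0 for every generalised eigenvector v of λ).

  λ = 6: largest Jordan block has size 3, contributing (x − 6)^3

So m_A(x) = (x - 6)^3 = x^3 - 18*x^2 + 108*x - 216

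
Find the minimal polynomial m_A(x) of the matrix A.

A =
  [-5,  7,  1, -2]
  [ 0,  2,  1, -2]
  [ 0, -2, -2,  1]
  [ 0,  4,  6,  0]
x^4 + 5*x^3

The characteristic polynomial is χ_A(x) = x^3*(x + 5), so the eigenvalues are known. The minimal polynomial is
  m_A(x) = Π_λ (x − λ)^{k_λ}
where k_λ is the size of the *largest* Jordan block for λ (equivalently, the smallest k with (A − λI)^k v = 0 for every generalised eigenvector v of λ).

  λ = -5: largest Jordan block has size 1, contributing (x + 5)
  λ = 0: largest Jordan block has size 3, contributing (x − 0)^3

So m_A(x) = x^3*(x + 5) = x^4 + 5*x^3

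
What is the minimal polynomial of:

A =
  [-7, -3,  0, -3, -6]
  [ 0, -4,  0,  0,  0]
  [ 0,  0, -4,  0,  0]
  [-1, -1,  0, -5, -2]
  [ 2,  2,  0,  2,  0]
x^2 + 8*x + 16

The characteristic polynomial is χ_A(x) = (x + 4)^5, so the eigenvalues are known. The minimal polynomial is
  m_A(x) = Π_λ (x − λ)^{k_λ}
where k_λ is the size of the *largest* Jordan block for λ (equivalently, the smallest k with (A − λI)^k v = 0 for every generalised eigenvector v of λ).

  λ = -4: largest Jordan block has size 2, contributing (x + 4)^2

So m_A(x) = (x + 4)^2 = x^2 + 8*x + 16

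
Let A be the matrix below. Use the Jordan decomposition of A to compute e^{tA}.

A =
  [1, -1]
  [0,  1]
e^{tA} =
  [exp(t), -t*exp(t)]
  [0, exp(t)]

Strategy: write A = P · J · P⁻¹ where J is a Jordan canonical form, so e^{tA} = P · e^{tJ} · P⁻¹, and e^{tJ} can be computed block-by-block.

A has Jordan form
J =
  [1, 1]
  [0, 1]
(up to reordering of blocks).

Per-block formulas:
  For a 2×2 Jordan block J_2(1): exp(t · J_2(1)) = e^(1t)·(I + t·N), where N is the 2×2 nilpotent shift.

After assembling e^{tJ} and conjugating by P, we get:

e^{tA} =
  [exp(t), -t*exp(t)]
  [0, exp(t)]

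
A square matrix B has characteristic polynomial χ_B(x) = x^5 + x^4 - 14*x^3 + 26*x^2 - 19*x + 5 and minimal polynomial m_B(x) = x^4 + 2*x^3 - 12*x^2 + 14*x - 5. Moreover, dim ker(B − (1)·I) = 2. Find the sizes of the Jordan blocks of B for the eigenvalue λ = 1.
Block sizes for λ = 1: [3, 1]

Step 1 — from the characteristic polynomial, algebraic multiplicity of λ = 1 is 4. From dim ker(B − (1)·I) = 2, there are exactly 2 Jordan blocks for λ = 1.
Step 2 — from the minimal polynomial, the factor (x − 1)^3 tells us the largest block for λ = 1 has size 3.
Step 3 — with total size 4, 2 blocks, and largest block 3, the block sizes (in nonincreasing order) are [3, 1].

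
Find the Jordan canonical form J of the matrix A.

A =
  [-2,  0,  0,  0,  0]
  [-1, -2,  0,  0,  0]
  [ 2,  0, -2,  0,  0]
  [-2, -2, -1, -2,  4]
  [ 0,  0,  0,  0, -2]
J_2(-2) ⊕ J_2(-2) ⊕ J_1(-2)

The characteristic polynomial is
  det(x·I − A) = x^5 + 10*x^4 + 40*x^3 + 80*x^2 + 80*x + 32 = (x + 2)^5

Eigenvalues and multiplicities (the geometric multiplicity of λ is n − rank(A − λI), which equals the number of Jordan blocks for λ):
  λ = -2: algebraic multiplicity = 5, geometric multiplicity = 3

Determining the block sizes for each eigenvalue:
  λ = -2: with am = 5 and gm = 3, the partition is not yet determined (e.g. several partitions of 5 into 3 parts exist). Let N = A − (-2)·I. Computing rank(N^1) = 2, rank(N^2) = 0; the number of blocks of size ≥ j is rank(N^{j−1}) − rank(N^j), giving [3, 2]. So we have 2 block(s) of size 2, 1 block(s) of size 1 → block sizes [2, 2, 1]

Assembling the blocks gives a Jordan form
J =
  [-2,  1,  0,  0,  0]
  [ 0, -2,  0,  0,  0]
  [ 0,  0, -2,  1,  0]
  [ 0,  0,  0, -2,  0]
  [ 0,  0,  0,  0, -2]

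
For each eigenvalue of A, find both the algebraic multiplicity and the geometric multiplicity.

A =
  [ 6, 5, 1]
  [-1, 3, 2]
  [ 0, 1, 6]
λ = 5: alg = 3, geom = 1

Step 1 — factor the characteristic polynomial to read off the algebraic multiplicities:
  χ_A(x) = (x - 5)^3

Step 2 — compute geometric multiplicities via the rank-nullity identity g(λ) = n − rank(A − λI):
  rank(A − (5)·I) = 2, so dim ker(A − (5)·I) = n − 2 = 1

Summary:
  λ = 5: algebraic multiplicity = 3, geometric multiplicity = 1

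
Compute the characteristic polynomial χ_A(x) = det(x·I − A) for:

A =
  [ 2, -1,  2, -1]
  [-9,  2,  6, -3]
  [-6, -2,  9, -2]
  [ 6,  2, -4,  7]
x^4 - 20*x^3 + 150*x^2 - 500*x + 625

Expanding det(x·I − A) (e.g. by cofactor expansion or by noting that A is similar to its Jordan form J, which has the same characteristic polynomial as A) gives
  χ_A(x) = x^4 - 20*x^3 + 150*x^2 - 500*x + 625
which factors as (x - 5)^4. The eigenvalues (with algebraic multiplicities) are λ = 5 with multiplicity 4.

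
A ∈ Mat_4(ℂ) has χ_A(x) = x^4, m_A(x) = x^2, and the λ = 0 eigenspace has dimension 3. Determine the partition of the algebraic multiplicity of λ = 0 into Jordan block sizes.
Block sizes for λ = 0: [2, 1, 1]

Step 1 — from the characteristic polynomial, algebraic multiplicity of λ = 0 is 4. From dim ker(A − (0)·I) = 3, there are exactly 3 Jordan blocks for λ = 0.
Step 2 — from the minimal polynomial, the factor (x − 0)^2 tells us the largest block for λ = 0 has size 2.
Step 3 — with total size 4, 3 blocks, and largest block 2, the block sizes (in nonincreasing order) are [2, 1, 1].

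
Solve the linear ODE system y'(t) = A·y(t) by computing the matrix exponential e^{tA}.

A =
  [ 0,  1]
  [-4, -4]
e^{tA} =
  [2*t*exp(-2*t) + exp(-2*t), t*exp(-2*t)]
  [-4*t*exp(-2*t), -2*t*exp(-2*t) + exp(-2*t)]

Strategy: write A = P · J · P⁻¹ where J is a Jordan canonical form, so e^{tA} = P · e^{tJ} · P⁻¹, and e^{tJ} can be computed block-by-block.

A has Jordan form
J =
  [-2,  1]
  [ 0, -2]
(up to reordering of blocks).

Per-block formulas:
  For a 2×2 Jordan block J_2(-2): exp(t · J_2(-2)) = e^(-2t)·(I + t·N), where N is the 2×2 nilpotent shift.

After assembling e^{tJ} and conjugating by P, we get:

e^{tA} =
  [2*t*exp(-2*t) + exp(-2*t), t*exp(-2*t)]
  [-4*t*exp(-2*t), -2*t*exp(-2*t) + exp(-2*t)]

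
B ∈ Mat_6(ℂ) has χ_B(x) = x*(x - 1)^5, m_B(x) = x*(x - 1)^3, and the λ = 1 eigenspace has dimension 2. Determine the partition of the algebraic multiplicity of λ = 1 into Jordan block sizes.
Block sizes for λ = 1: [3, 2]

Step 1 — from the characteristic polynomial, algebraic multiplicity of λ = 1 is 5. From dim ker(B − (1)·I) = 2, there are exactly 2 Jordan blocks for λ = 1.
Step 2 — from the minimal polynomial, the factor (x − 1)^3 tells us the largest block for λ = 1 has size 3.
Step 3 — with total size 5, 2 blocks, and largest block 3, the block sizes (in nonincreasing order) are [3, 2].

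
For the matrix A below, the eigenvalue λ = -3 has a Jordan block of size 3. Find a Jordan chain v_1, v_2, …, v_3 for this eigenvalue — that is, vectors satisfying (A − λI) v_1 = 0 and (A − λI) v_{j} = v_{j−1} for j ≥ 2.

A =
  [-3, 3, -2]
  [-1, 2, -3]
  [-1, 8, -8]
A Jordan chain for λ = -3 of length 3:
v_1 = (-1, -2, -3)ᵀ
v_2 = (0, -1, -1)ᵀ
v_3 = (1, 0, 0)ᵀ

Let N = A − (-3)·I. We want v_3 with N^3 v_3 = 0 but N^2 v_3 ≠ 0; then v_{j-1} := N · v_j for j = 3, …, 2.

Pick v_3 = (1, 0, 0)ᵀ.
Then v_2 = N · v_3 = (0, -1, -1)ᵀ.
Then v_1 = N · v_2 = (-1, -2, -3)ᵀ.

Sanity check: (A − (-3)·I) v_1 = (0, 0, 0)ᵀ = 0. ✓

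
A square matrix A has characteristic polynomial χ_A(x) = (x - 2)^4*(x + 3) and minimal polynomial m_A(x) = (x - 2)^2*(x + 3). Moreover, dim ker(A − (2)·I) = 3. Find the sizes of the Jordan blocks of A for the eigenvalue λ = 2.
Block sizes for λ = 2: [2, 1, 1]

Step 1 — from the characteristic polynomial, algebraic multiplicity of λ = 2 is 4. From dim ker(A − (2)·I) = 3, there are exactly 3 Jordan blocks for λ = 2.
Step 2 — from the minimal polynomial, the factor (x − 2)^2 tells us the largest block for λ = 2 has size 2.
Step 3 — with total size 4, 3 blocks, and largest block 2, the block sizes (in nonincreasing order) are [2, 1, 1].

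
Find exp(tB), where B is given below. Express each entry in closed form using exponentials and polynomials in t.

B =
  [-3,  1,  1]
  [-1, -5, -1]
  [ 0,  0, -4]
e^{tB} =
  [t*exp(-4*t) + exp(-4*t), t*exp(-4*t), t*exp(-4*t)]
  [-t*exp(-4*t), -t*exp(-4*t) + exp(-4*t), -t*exp(-4*t)]
  [0, 0, exp(-4*t)]

Strategy: write B = P · J · P⁻¹ where J is a Jordan canonical form, so e^{tB} = P · e^{tJ} · P⁻¹, and e^{tJ} can be computed block-by-block.

B has Jordan form
J =
  [-4,  1,  0]
  [ 0, -4,  0]
  [ 0,  0, -4]
(up to reordering of blocks).

Per-block formulas:
  For a 1×1 block at λ = -4: exp(t · [-4]) = [e^(-4t)].
  For a 2×2 Jordan block J_2(-4): exp(t · J_2(-4)) = e^(-4t)·(I + t·N), where N is the 2×2 nilpotent shift.

After assembling e^{tJ} and conjugating by P, we get:

e^{tB} =
  [t*exp(-4*t) + exp(-4*t), t*exp(-4*t), t*exp(-4*t)]
  [-t*exp(-4*t), -t*exp(-4*t) + exp(-4*t), -t*exp(-4*t)]
  [0, 0, exp(-4*t)]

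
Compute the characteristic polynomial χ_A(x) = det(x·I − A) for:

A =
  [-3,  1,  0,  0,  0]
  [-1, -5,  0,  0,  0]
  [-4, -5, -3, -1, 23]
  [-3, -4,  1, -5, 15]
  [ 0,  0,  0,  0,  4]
x^5 + 12*x^4 + 32*x^3 - 128*x^2 - 768*x - 1024

Expanding det(x·I − A) (e.g. by cofactor expansion or by noting that A is similar to its Jordan form J, which has the same characteristic polynomial as A) gives
  χ_A(x) = x^5 + 12*x^4 + 32*x^3 - 128*x^2 - 768*x - 1024
which factors as (x - 4)*(x + 4)^4. The eigenvalues (with algebraic multiplicities) are λ = -4 with multiplicity 4, λ = 4 with multiplicity 1.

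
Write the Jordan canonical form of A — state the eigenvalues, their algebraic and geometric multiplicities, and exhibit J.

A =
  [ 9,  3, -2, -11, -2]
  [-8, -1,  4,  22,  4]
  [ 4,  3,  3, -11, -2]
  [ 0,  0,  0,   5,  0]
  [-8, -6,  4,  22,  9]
J_2(5) ⊕ J_1(5) ⊕ J_1(5) ⊕ J_1(5)

The characteristic polynomial is
  det(x·I − A) = x^5 - 25*x^4 + 250*x^3 - 1250*x^2 + 3125*x - 3125 = (x - 5)^5

Eigenvalues and multiplicities (the geometric multiplicity of λ is n − rank(A − λI), which equals the number of Jordan blocks for λ):
  λ = 5: algebraic multiplicity = 5, geometric multiplicity = 4

Determining the block sizes for each eigenvalue:
  λ = 5: 4 blocks summing to 5 forces exactly one block of size 2 and the rest size 1 → block sizes [2, 1, 1, 1]

Assembling the blocks gives a Jordan form
J =
  [5, 1, 0, 0, 0]
  [0, 5, 0, 0, 0]
  [0, 0, 5, 0, 0]
  [0, 0, 0, 5, 0]
  [0, 0, 0, 0, 5]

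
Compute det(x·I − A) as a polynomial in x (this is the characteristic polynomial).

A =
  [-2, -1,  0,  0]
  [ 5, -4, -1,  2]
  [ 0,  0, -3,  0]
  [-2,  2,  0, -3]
x^4 + 12*x^3 + 54*x^2 + 108*x + 81

Expanding det(x·I − A) (e.g. by cofactor expansion or by noting that A is similar to its Jordan form J, which has the same characteristic polynomial as A) gives
  χ_A(x) = x^4 + 12*x^3 + 54*x^2 + 108*x + 81
which factors as (x + 3)^4. The eigenvalues (with algebraic multiplicities) are λ = -3 with multiplicity 4.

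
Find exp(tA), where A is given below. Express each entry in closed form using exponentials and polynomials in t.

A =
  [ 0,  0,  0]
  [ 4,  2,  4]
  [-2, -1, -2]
e^{tA} =
  [1, 0, 0]
  [4*t, 2*t + 1, 4*t]
  [-2*t, -t, 1 - 2*t]

Strategy: write A = P · J · P⁻¹ where J is a Jordan canonical form, so e^{tA} = P · e^{tJ} · P⁻¹, and e^{tJ} can be computed block-by-block.

A has Jordan form
J =
  [0, 1, 0]
  [0, 0, 0]
  [0, 0, 0]
(up to reordering of blocks).

Per-block formulas:
  For a 1×1 block at λ = 0: exp(t · [0]) = [e^(0t)].
  For a 2×2 Jordan block J_2(0): exp(t · J_2(0)) = e^(0t)·(I + t·N), where N is the 2×2 nilpotent shift.

After assembling e^{tJ} and conjugating by P, we get:

e^{tA} =
  [1, 0, 0]
  [4*t, 2*t + 1, 4*t]
  [-2*t, -t, 1 - 2*t]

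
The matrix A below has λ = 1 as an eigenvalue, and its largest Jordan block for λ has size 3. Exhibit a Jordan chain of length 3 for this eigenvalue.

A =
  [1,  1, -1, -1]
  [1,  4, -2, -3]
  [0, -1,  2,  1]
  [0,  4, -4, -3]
A Jordan chain for λ = 1 of length 3:
v_1 = (1, 3, -1, 4)ᵀ
v_2 = (0, 1, 0, 0)ᵀ
v_3 = (1, 0, 0, 0)ᵀ

Let N = A − (1)·I. We want v_3 with N^3 v_3 = 0 but N^2 v_3 ≠ 0; then v_{j-1} := N · v_j for j = 3, …, 2.

Pick v_3 = (1, 0, 0, 0)ᵀ.
Then v_2 = N · v_3 = (0, 1, 0, 0)ᵀ.
Then v_1 = N · v_2 = (1, 3, -1, 4)ᵀ.

Sanity check: (A − (1)·I) v_1 = (0, 0, 0, 0)ᵀ = 0. ✓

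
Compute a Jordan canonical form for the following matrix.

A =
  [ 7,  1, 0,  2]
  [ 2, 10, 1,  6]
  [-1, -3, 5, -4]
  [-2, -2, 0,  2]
J_3(6) ⊕ J_1(6)

The characteristic polynomial is
  det(x·I − A) = x^4 - 24*x^3 + 216*x^2 - 864*x + 1296 = (x - 6)^4

Eigenvalues and multiplicities (the geometric multiplicity of λ is n − rank(A − λI), which equals the number of Jordan blocks for λ):
  λ = 6: algebraic multiplicity = 4, geometric multiplicity = 2

Determining the block sizes for each eigenvalue:
  λ = 6: with am = 4 and gm = 2, the partition is not yet determined (e.g. several partitions of 4 into 2 parts exist). Let N = A − (6)·I. Computing rank(N^1) = 2, rank(N^2) = 1, rank(N^3) = 0; the number of blocks of size ≥ j is rank(N^{j−1}) − rank(N^j), giving [2, 1, 1]. So we have 1 block(s) of size 3, 1 block(s) of size 1 → block sizes [3, 1]

Assembling the blocks gives a Jordan form
J =
  [6, 1, 0, 0]
  [0, 6, 1, 0]
  [0, 0, 6, 0]
  [0, 0, 0, 6]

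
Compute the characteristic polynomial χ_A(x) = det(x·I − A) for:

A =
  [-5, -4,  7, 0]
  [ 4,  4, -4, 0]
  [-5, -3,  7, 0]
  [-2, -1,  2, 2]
x^4 - 8*x^3 + 24*x^2 - 32*x + 16

Expanding det(x·I − A) (e.g. by cofactor expansion or by noting that A is similar to its Jordan form J, which has the same characteristic polynomial as A) gives
  χ_A(x) = x^4 - 8*x^3 + 24*x^2 - 32*x + 16
which factors as (x - 2)^4. The eigenvalues (with algebraic multiplicities) are λ = 2 with multiplicity 4.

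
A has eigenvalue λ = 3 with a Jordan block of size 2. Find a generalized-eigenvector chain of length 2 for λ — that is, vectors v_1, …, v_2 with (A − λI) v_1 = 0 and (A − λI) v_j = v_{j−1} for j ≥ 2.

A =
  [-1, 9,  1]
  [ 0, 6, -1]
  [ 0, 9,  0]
A Jordan chain for λ = 3 of length 2:
v_1 = (9, 3, 9)ᵀ
v_2 = (0, 1, 0)ᵀ

Let N = A − (3)·I. We want v_2 with N^2 v_2 = 0 but N^1 v_2 ≠ 0; then v_{j-1} := N · v_j for j = 2, …, 2.

Pick v_2 = (0, 1, 0)ᵀ.
Then v_1 = N · v_2 = (9, 3, 9)ᵀ.

Sanity check: (A − (3)·I) v_1 = (0, 0, 0)ᵀ = 0. ✓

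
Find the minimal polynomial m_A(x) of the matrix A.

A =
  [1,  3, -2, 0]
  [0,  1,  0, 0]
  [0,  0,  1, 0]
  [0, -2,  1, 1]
x^2 - 2*x + 1

The characteristic polynomial is χ_A(x) = (x - 1)^4, so the eigenvalues are known. The minimal polynomial is
  m_A(x) = Π_λ (x − λ)^{k_λ}
where k_λ is the size of the *largest* Jordan block for λ (equivalently, the smallest k with (A − λI)^k v = 0 for every generalised eigenvector v of λ).

  λ = 1: largest Jordan block has size 2, contributing (x − 1)^2

So m_A(x) = (x - 1)^2 = x^2 - 2*x + 1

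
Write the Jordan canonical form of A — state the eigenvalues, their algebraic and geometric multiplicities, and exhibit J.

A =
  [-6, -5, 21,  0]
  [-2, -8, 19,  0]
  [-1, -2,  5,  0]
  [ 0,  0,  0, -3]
J_3(-3) ⊕ J_1(-3)

The characteristic polynomial is
  det(x·I − A) = x^4 + 12*x^3 + 54*x^2 + 108*x + 81 = (x + 3)^4

Eigenvalues and multiplicities (the geometric multiplicity of λ is n − rank(A − λI), which equals the number of Jordan blocks for λ):
  λ = -3: algebraic multiplicity = 4, geometric multiplicity = 2

Determining the block sizes for each eigenvalue:
  λ = -3: with am = 4 and gm = 2, the partition is not yet determined (e.g. several partitions of 4 into 2 parts exist). Let N = A − (-3)·I. Computing rank(N^1) = 2, rank(N^2) = 1, rank(N^3) = 0; the number of blocks of size ≥ j is rank(N^{j−1}) − rank(N^j), giving [2, 1, 1]. So we have 1 block(s) of size 3, 1 block(s) of size 1 → block sizes [3, 1]

Assembling the blocks gives a Jordan form
J =
  [-3,  1,  0,  0]
  [ 0, -3,  1,  0]
  [ 0,  0, -3,  0]
  [ 0,  0,  0, -3]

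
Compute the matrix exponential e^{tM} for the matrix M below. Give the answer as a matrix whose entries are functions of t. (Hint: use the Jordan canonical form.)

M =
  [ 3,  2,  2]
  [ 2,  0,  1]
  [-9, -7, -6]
e^{tM} =
  [t^2*exp(-t) + 4*t*exp(-t) + exp(-t), -2*t^2*exp(-t) + 2*t*exp(-t), 2*t*exp(-t)]
  [t^2*exp(-t)/2 + 2*t*exp(-t), -t^2*exp(-t) + t*exp(-t) + exp(-t), t*exp(-t)]
  [-5*t^2*exp(-t)/2 - 9*t*exp(-t), 5*t^2*exp(-t) - 7*t*exp(-t), -5*t*exp(-t) + exp(-t)]

Strategy: write M = P · J · P⁻¹ where J is a Jordan canonical form, so e^{tM} = P · e^{tJ} · P⁻¹, and e^{tJ} can be computed block-by-block.

M has Jordan form
J =
  [-1,  1,  0]
  [ 0, -1,  1]
  [ 0,  0, -1]
(up to reordering of blocks).

Per-block formulas:
  For a 3×3 Jordan block J_3(-1): exp(t · J_3(-1)) = e^(-1t)·(I + t·N + (t^2/2)·N^2), where N is the 3×3 nilpotent shift.

After assembling e^{tJ} and conjugating by P, we get:

e^{tM} =
  [t^2*exp(-t) + 4*t*exp(-t) + exp(-t), -2*t^2*exp(-t) + 2*t*exp(-t), 2*t*exp(-t)]
  [t^2*exp(-t)/2 + 2*t*exp(-t), -t^2*exp(-t) + t*exp(-t) + exp(-t), t*exp(-t)]
  [-5*t^2*exp(-t)/2 - 9*t*exp(-t), 5*t^2*exp(-t) - 7*t*exp(-t), -5*t*exp(-t) + exp(-t)]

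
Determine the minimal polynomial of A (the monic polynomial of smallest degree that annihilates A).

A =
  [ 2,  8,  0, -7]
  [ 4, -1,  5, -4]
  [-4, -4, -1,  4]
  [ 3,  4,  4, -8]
x^4 + 8*x^3 + 6*x^2 - 40*x + 25

The characteristic polynomial is χ_A(x) = (x - 1)^2*(x + 5)^2, so the eigenvalues are known. The minimal polynomial is
  m_A(x) = Π_λ (x − λ)^{k_λ}
where k_λ is the size of the *largest* Jordan block for λ (equivalently, the smallest k with (A − λI)^k v = 0 for every generalised eigenvector v of λ).

  λ = -5: largest Jordan block has size 2, contributing (x + 5)^2
  λ = 1: largest Jordan block has size 2, contributing (x − 1)^2

So m_A(x) = (x - 1)^2*(x + 5)^2 = x^4 + 8*x^3 + 6*x^2 - 40*x + 25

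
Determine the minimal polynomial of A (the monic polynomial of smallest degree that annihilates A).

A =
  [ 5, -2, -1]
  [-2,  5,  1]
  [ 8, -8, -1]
x^2 - 6*x + 9

The characteristic polynomial is χ_A(x) = (x - 3)^3, so the eigenvalues are known. The minimal polynomial is
  m_A(x) = Π_λ (x − λ)^{k_λ}
where k_λ is the size of the *largest* Jordan block for λ (equivalently, the smallest k with (A − λI)^k v = 0 for every generalised eigenvector v of λ).

  λ = 3: largest Jordan block has size 2, contributing (x − 3)^2

So m_A(x) = (x - 3)^2 = x^2 - 6*x + 9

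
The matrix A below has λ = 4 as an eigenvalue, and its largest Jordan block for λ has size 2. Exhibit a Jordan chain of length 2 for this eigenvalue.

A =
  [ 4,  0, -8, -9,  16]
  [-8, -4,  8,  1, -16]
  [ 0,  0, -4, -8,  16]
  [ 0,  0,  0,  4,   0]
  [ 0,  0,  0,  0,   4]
A Jordan chain for λ = 4 of length 2:
v_1 = (1, -1, 0, 0, 0)ᵀ
v_2 = (1, 0, 1, -1, 0)ᵀ

Let N = A − (4)·I. We want v_2 with N^2 v_2 = 0 but N^1 v_2 ≠ 0; then v_{j-1} := N · v_j for j = 2, …, 2.

Pick v_2 = (1, 0, 1, -1, 0)ᵀ.
Then v_1 = N · v_2 = (1, -1, 0, 0, 0)ᵀ.

Sanity check: (A − (4)·I) v_1 = (0, 0, 0, 0, 0)ᵀ = 0. ✓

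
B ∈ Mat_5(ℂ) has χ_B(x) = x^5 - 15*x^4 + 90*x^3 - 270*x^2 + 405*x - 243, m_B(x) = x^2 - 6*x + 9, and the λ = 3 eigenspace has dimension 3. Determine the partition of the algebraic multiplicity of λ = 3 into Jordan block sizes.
Block sizes for λ = 3: [2, 2, 1]

Step 1 — from the characteristic polynomial, algebraic multiplicity of λ = 3 is 5. From dim ker(B − (3)·I) = 3, there are exactly 3 Jordan blocks for λ = 3.
Step 2 — from the minimal polynomial, the factor (x − 3)^2 tells us the largest block for λ = 3 has size 2.
Step 3 — with total size 5, 3 blocks, and largest block 2, the block sizes (in nonincreasing order) are [2, 2, 1].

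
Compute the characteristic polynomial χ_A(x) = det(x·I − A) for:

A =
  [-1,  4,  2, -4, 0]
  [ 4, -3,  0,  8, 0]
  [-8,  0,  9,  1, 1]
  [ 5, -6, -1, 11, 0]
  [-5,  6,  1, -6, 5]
x^5 - 21*x^4 + 170*x^3 - 650*x^2 + 1125*x - 625

Expanding det(x·I − A) (e.g. by cofactor expansion or by noting that A is similar to its Jordan form J, which has the same characteristic polynomial as A) gives
  χ_A(x) = x^5 - 21*x^4 + 170*x^3 - 650*x^2 + 1125*x - 625
which factors as (x - 5)^4*(x - 1). The eigenvalues (with algebraic multiplicities) are λ = 1 with multiplicity 1, λ = 5 with multiplicity 4.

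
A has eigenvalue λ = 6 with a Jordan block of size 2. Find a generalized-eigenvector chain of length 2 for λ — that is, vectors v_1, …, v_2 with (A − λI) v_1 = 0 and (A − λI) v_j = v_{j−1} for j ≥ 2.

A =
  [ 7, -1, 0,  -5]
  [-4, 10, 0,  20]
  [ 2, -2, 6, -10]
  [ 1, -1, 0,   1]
A Jordan chain for λ = 6 of length 2:
v_1 = (1, -4, 2, 1)ᵀ
v_2 = (1, 0, 0, 0)ᵀ

Let N = A − (6)·I. We want v_2 with N^2 v_2 = 0 but N^1 v_2 ≠ 0; then v_{j-1} := N · v_j for j = 2, …, 2.

Pick v_2 = (1, 0, 0, 0)ᵀ.
Then v_1 = N · v_2 = (1, -4, 2, 1)ᵀ.

Sanity check: (A − (6)·I) v_1 = (0, 0, 0, 0)ᵀ = 0. ✓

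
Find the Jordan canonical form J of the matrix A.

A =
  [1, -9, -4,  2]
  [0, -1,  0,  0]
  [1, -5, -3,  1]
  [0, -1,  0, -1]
J_2(-1) ⊕ J_2(-1)

The characteristic polynomial is
  det(x·I − A) = x^4 + 4*x^3 + 6*x^2 + 4*x + 1 = (x + 1)^4

Eigenvalues and multiplicities (the geometric multiplicity of λ is n − rank(A − λI), which equals the number of Jordan blocks for λ):
  λ = -1: algebraic multiplicity = 4, geometric multiplicity = 2

Determining the block sizes for each eigenvalue:
  λ = -1: with am = 4 and gm = 2, the partition is not yet determined (e.g. several partitions of 4 into 2 parts exist). Let N = A − (-1)·I. Computing rank(N^1) = 2, rank(N^2) = 0; the number of blocks of size ≥ j is rank(N^{j−1}) − rank(N^j), giving [2, 2]. So we have 2 block(s) of size 2 → block sizes [2, 2]

Assembling the blocks gives a Jordan form
J =
  [-1,  1,  0,  0]
  [ 0, -1,  0,  0]
  [ 0,  0, -1,  1]
  [ 0,  0,  0, -1]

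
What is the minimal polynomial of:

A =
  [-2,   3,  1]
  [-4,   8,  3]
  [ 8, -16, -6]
x^3

The characteristic polynomial is χ_A(x) = x^3, so the eigenvalues are known. The minimal polynomial is
  m_A(x) = Π_λ (x − λ)^{k_λ}
where k_λ is the size of the *largest* Jordan block for λ (equivalently, the smallest k with (A − λI)^k v = 0 for every generalised eigenvector v of λ).

  λ = 0: largest Jordan block has size 3, contributing (x − 0)^3

So m_A(x) = x^3 = x^3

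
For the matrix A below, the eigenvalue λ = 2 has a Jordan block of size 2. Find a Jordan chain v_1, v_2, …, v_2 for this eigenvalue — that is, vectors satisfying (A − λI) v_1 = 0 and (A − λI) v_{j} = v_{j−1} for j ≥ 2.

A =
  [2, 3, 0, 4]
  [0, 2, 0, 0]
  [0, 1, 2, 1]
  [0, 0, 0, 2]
A Jordan chain for λ = 2 of length 2:
v_1 = (3, 0, 1, 0)ᵀ
v_2 = (0, 1, 0, 0)ᵀ

Let N = A − (2)·I. We want v_2 with N^2 v_2 = 0 but N^1 v_2 ≠ 0; then v_{j-1} := N · v_j for j = 2, …, 2.

Pick v_2 = (0, 1, 0, 0)ᵀ.
Then v_1 = N · v_2 = (3, 0, 1, 0)ᵀ.

Sanity check: (A − (2)·I) v_1 = (0, 0, 0, 0)ᵀ = 0. ✓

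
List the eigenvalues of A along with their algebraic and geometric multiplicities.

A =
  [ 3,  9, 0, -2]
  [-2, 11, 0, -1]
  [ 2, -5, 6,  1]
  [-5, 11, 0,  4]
λ = 6: alg = 4, geom = 2

Step 1 — factor the characteristic polynomial to read off the algebraic multiplicities:
  χ_A(x) = (x - 6)^4

Step 2 — compute geometric multiplicities via the rank-nullity identity g(λ) = n − rank(A − λI):
  rank(A − (6)·I) = 2, so dim ker(A − (6)·I) = n − 2 = 2

Summary:
  λ = 6: algebraic multiplicity = 4, geometric multiplicity = 2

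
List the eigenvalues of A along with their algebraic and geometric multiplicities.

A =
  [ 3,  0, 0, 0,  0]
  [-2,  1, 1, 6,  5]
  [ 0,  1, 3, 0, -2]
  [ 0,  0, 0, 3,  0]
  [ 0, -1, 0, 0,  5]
λ = 3: alg = 5, geom = 3

Step 1 — factor the characteristic polynomial to read off the algebraic multiplicities:
  χ_A(x) = (x - 3)^5

Step 2 — compute geometric multiplicities via the rank-nullity identity g(λ) = n − rank(A − λI):
  rank(A − (3)·I) = 2, so dim ker(A − (3)·I) = n − 2 = 3

Summary:
  λ = 3: algebraic multiplicity = 5, geometric multiplicity = 3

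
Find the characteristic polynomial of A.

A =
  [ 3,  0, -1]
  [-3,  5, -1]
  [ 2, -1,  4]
x^3 - 12*x^2 + 48*x - 64

Expanding det(x·I − A) (e.g. by cofactor expansion or by noting that A is similar to its Jordan form J, which has the same characteristic polynomial as A) gives
  χ_A(x) = x^3 - 12*x^2 + 48*x - 64
which factors as (x - 4)^3. The eigenvalues (with algebraic multiplicities) are λ = 4 with multiplicity 3.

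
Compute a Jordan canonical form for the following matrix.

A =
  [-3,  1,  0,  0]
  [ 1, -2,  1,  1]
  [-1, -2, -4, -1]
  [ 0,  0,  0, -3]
J_3(-3) ⊕ J_1(-3)

The characteristic polynomial is
  det(x·I − A) = x^4 + 12*x^3 + 54*x^2 + 108*x + 81 = (x + 3)^4

Eigenvalues and multiplicities (the geometric multiplicity of λ is n − rank(A − λI), which equals the number of Jordan blocks for λ):
  λ = -3: algebraic multiplicity = 4, geometric multiplicity = 2

Determining the block sizes for each eigenvalue:
  λ = -3: with am = 4 and gm = 2, the partition is not yet determined (e.g. several partitions of 4 into 2 parts exist). Let N = A − (-3)·I. Computing rank(N^1) = 2, rank(N^2) = 1, rank(N^3) = 0; the number of blocks of size ≥ j is rank(N^{j−1}) − rank(N^j), giving [2, 1, 1]. So we have 1 block(s) of size 3, 1 block(s) of size 1 → block sizes [3, 1]

Assembling the blocks gives a Jordan form
J =
  [-3,  1,  0,  0]
  [ 0, -3,  1,  0]
  [ 0,  0, -3,  0]
  [ 0,  0,  0, -3]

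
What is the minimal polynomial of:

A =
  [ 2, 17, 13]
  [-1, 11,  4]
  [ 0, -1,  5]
x^3 - 18*x^2 + 108*x - 216

The characteristic polynomial is χ_A(x) = (x - 6)^3, so the eigenvalues are known. The minimal polynomial is
  m_A(x) = Π_λ (x − λ)^{k_λ}
where k_λ is the size of the *largest* Jordan block for λ (equivalently, the smallest k with (A − λI)^k v = 0 for every generalised eigenvector v of λ).

  λ = 6: largest Jordan block has size 3, contributing (x − 6)^3

So m_A(x) = (x - 6)^3 = x^3 - 18*x^2 + 108*x - 216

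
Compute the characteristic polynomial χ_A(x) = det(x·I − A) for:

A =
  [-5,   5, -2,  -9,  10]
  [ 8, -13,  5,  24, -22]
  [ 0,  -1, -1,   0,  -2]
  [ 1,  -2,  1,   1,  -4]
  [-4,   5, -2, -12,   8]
x^5 + 10*x^4 + 40*x^3 + 80*x^2 + 80*x + 32

Expanding det(x·I − A) (e.g. by cofactor expansion or by noting that A is similar to its Jordan form J, which has the same characteristic polynomial as A) gives
  χ_A(x) = x^5 + 10*x^4 + 40*x^3 + 80*x^2 + 80*x + 32
which factors as (x + 2)^5. The eigenvalues (with algebraic multiplicities) are λ = -2 with multiplicity 5.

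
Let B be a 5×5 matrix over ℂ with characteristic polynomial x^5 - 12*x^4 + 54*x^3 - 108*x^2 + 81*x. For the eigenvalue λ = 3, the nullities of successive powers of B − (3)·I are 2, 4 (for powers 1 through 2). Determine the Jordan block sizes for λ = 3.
Block sizes for λ = 3: [2, 2]

From the dimensions of kernels of powers, the number of Jordan blocks of size at least j is d_j − d_{j−1} where d_j = dim ker(N^j) (with d_0 = 0). Computing the differences gives [2, 2].
The number of blocks of size exactly k is (#blocks of size ≥ k) − (#blocks of size ≥ k + 1), so the partition is: 2 block(s) of size 2.
In nonincreasing order the block sizes are [2, 2].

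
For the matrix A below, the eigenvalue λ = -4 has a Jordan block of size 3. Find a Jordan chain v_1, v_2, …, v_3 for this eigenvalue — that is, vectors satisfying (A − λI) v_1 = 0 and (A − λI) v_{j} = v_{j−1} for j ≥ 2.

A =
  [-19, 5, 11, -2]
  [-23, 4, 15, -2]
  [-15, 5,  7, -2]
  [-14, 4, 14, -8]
A Jordan chain for λ = -4 of length 3:
v_1 = (-27, -36, -27, -36)ᵀ
v_2 = (-15, -23, -15, -14)ᵀ
v_3 = (1, 0, 0, 0)ᵀ

Let N = A − (-4)·I. We want v_3 with N^3 v_3 = 0 but N^2 v_3 ≠ 0; then v_{j-1} := N · v_j for j = 3, …, 2.

Pick v_3 = (1, 0, 0, 0)ᵀ.
Then v_2 = N · v_3 = (-15, -23, -15, -14)ᵀ.
Then v_1 = N · v_2 = (-27, -36, -27, -36)ᵀ.

Sanity check: (A − (-4)·I) v_1 = (0, 0, 0, 0)ᵀ = 0. ✓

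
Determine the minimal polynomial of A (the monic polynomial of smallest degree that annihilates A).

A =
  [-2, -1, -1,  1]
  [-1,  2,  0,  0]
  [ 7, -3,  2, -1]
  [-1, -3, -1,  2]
x^3 - 3*x^2 + 3*x - 1

The characteristic polynomial is χ_A(x) = (x - 1)^4, so the eigenvalues are known. The minimal polynomial is
  m_A(x) = Π_λ (x − λ)^{k_λ}
where k_λ is the size of the *largest* Jordan block for λ (equivalently, the smallest k with (A − λI)^k v = 0 for every generalised eigenvector v of λ).

  λ = 1: largest Jordan block has size 3, contributing (x − 1)^3

So m_A(x) = (x - 1)^3 = x^3 - 3*x^2 + 3*x - 1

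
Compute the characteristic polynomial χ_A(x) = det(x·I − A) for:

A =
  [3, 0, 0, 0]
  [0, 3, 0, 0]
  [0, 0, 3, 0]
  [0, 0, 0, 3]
x^4 - 12*x^3 + 54*x^2 - 108*x + 81

Expanding det(x·I − A) (e.g. by cofactor expansion or by noting that A is similar to its Jordan form J, which has the same characteristic polynomial as A) gives
  χ_A(x) = x^4 - 12*x^3 + 54*x^2 - 108*x + 81
which factors as (x - 3)^4. The eigenvalues (with algebraic multiplicities) are λ = 3 with multiplicity 4.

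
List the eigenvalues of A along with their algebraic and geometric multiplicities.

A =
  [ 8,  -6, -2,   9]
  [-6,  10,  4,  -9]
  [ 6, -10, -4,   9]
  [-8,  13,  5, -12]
λ = 0: alg = 3, geom = 1; λ = 2: alg = 1, geom = 1

Step 1 — factor the characteristic polynomial to read off the algebraic multiplicities:
  χ_A(x) = x^3*(x - 2)

Step 2 — compute geometric multiplicities via the rank-nullity identity g(λ) = n − rank(A − λI):
  rank(A − (0)·I) = 3, so dim ker(A − (0)·I) = n − 3 = 1
  rank(A − (2)·I) = 3, so dim ker(A − (2)·I) = n − 3 = 1

Summary:
  λ = 0: algebraic multiplicity = 3, geometric multiplicity = 1
  λ = 2: algebraic multiplicity = 1, geometric multiplicity = 1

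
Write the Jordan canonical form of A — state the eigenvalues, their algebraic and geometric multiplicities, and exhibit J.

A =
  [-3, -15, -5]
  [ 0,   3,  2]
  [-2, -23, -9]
J_3(-3)

The characteristic polynomial is
  det(x·I − A) = x^3 + 9*x^2 + 27*x + 27 = (x + 3)^3

Eigenvalues and multiplicities (the geometric multiplicity of λ is n − rank(A − λI), which equals the number of Jordan blocks for λ):
  λ = -3: algebraic multiplicity = 3, geometric multiplicity = 1

Determining the block sizes for each eigenvalue:
  λ = -3: one block (gm = 1), so the single block has size am = 3 → block sizes [3]

Assembling the blocks gives a Jordan form
J =
  [-3,  1,  0]
  [ 0, -3,  1]
  [ 0,  0, -3]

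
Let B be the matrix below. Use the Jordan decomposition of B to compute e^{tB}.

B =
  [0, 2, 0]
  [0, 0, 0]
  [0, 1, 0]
e^{tB} =
  [1, 2*t, 0]
  [0, 1, 0]
  [0, t, 1]

Strategy: write B = P · J · P⁻¹ where J is a Jordan canonical form, so e^{tB} = P · e^{tJ} · P⁻¹, and e^{tJ} can be computed block-by-block.

B has Jordan form
J =
  [0, 1, 0]
  [0, 0, 0]
  [0, 0, 0]
(up to reordering of blocks).

Per-block formulas:
  For a 1×1 block at λ = 0: exp(t · [0]) = [e^(0t)].
  For a 2×2 Jordan block J_2(0): exp(t · J_2(0)) = e^(0t)·(I + t·N), where N is the 2×2 nilpotent shift.

After assembling e^{tJ} and conjugating by P, we get:

e^{tB} =
  [1, 2*t, 0]
  [0, 1, 0]
  [0, t, 1]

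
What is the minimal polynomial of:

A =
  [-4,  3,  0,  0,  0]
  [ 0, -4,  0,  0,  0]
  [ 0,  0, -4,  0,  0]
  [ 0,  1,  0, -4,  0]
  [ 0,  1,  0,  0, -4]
x^2 + 8*x + 16

The characteristic polynomial is χ_A(x) = (x + 4)^5, so the eigenvalues are known. The minimal polynomial is
  m_A(x) = Π_λ (x − λ)^{k_λ}
where k_λ is the size of the *largest* Jordan block for λ (equivalently, the smallest k with (A − λI)^k v = 0 for every generalised eigenvector v of λ).

  λ = -4: largest Jordan block has size 2, contributing (x + 4)^2

So m_A(x) = (x + 4)^2 = x^2 + 8*x + 16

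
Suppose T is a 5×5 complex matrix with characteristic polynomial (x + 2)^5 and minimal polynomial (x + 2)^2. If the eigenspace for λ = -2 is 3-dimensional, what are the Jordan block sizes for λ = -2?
Block sizes for λ = -2: [2, 2, 1]

Step 1 — from the characteristic polynomial, algebraic multiplicity of λ = -2 is 5. From dim ker(T − (-2)·I) = 3, there are exactly 3 Jordan blocks for λ = -2.
Step 2 — from the minimal polynomial, the factor (x + 2)^2 tells us the largest block for λ = -2 has size 2.
Step 3 — with total size 5, 3 blocks, and largest block 2, the block sizes (in nonincreasing order) are [2, 2, 1].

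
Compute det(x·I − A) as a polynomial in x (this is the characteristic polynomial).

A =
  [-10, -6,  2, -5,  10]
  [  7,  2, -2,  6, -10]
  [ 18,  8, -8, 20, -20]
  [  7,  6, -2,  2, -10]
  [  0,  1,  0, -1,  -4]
x^5 + 18*x^4 + 129*x^3 + 460*x^2 + 816*x + 576

Expanding det(x·I − A) (e.g. by cofactor expansion or by noting that A is similar to its Jordan form J, which has the same characteristic polynomial as A) gives
  χ_A(x) = x^5 + 18*x^4 + 129*x^3 + 460*x^2 + 816*x + 576
which factors as (x + 3)^2*(x + 4)^3. The eigenvalues (with algebraic multiplicities) are λ = -4 with multiplicity 3, λ = -3 with multiplicity 2.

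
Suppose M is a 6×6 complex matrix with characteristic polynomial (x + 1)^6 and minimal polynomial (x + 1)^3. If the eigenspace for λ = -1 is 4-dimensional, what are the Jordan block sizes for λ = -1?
Block sizes for λ = -1: [3, 1, 1, 1]

Step 1 — from the characteristic polynomial, algebraic multiplicity of λ = -1 is 6. From dim ker(M − (-1)·I) = 4, there are exactly 4 Jordan blocks for λ = -1.
Step 2 — from the minimal polynomial, the factor (x + 1)^3 tells us the largest block for λ = -1 has size 3.
Step 3 — with total size 6, 4 blocks, and largest block 3, the block sizes (in nonincreasing order) are [3, 1, 1, 1].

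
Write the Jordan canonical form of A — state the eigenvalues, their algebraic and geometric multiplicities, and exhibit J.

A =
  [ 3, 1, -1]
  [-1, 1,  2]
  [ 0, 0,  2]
J_3(2)

The characteristic polynomial is
  det(x·I − A) = x^3 - 6*x^2 + 12*x - 8 = (x - 2)^3

Eigenvalues and multiplicities (the geometric multiplicity of λ is n − rank(A − λI), which equals the number of Jordan blocks for λ):
  λ = 2: algebraic multiplicity = 3, geometric multiplicity = 1

Determining the block sizes for each eigenvalue:
  λ = 2: one block (gm = 1), so the single block has size am = 3 → block sizes [3]

Assembling the blocks gives a Jordan form
J =
  [2, 1, 0]
  [0, 2, 1]
  [0, 0, 2]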